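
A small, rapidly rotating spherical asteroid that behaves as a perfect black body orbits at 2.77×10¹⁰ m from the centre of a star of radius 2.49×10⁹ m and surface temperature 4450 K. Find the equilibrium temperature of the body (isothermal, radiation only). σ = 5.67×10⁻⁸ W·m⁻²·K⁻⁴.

T ≈ 943 K

The star's surface emits σT_*⁴; at distance d the flux is S = σT_*⁴(R_*/d)².
S = 5.67×10⁻⁸·(4450)⁴·(2.49×10⁹/2.77×10¹⁰)² = 1.797×10⁵ W/m².
For an isothermal sphere T⁴ = (1−a)S/(4σ) = 7.922×10¹¹ K⁴.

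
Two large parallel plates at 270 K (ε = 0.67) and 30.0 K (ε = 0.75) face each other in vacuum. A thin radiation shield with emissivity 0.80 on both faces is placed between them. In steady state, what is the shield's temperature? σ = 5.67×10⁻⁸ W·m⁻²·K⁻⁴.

T_s ≈ 224 K

In steady state the net flux on the hot side equals that on the cold side.
σ(T₁⁴−T_s⁴)/D₁ = σ(T_s⁴−T₂⁴)/D₂, with D₁ = 1/ε₁+1/ε_s−1 = 1.743, D₂ = 1/ε_s+1/ε₂−1 = 1.583.
Solve for T_s⁴: T_s⁴ = (D₂·T₁⁴ + D₁·T₂⁴)/(D₁+D₂) = 2.530×10⁹ K⁴.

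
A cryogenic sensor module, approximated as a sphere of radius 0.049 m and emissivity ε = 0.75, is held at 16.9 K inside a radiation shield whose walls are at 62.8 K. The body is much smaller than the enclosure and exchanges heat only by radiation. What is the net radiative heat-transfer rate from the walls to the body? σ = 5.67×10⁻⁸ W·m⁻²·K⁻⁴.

P_net ≈ 0.0199 W

For a small grey body in a large enclosure: P_net = εσA(T_body⁴ − T_wall⁴).
A = 4πr² = 0.03017 m²; T_body⁴ − T_wall⁴ = 81570 − 1.555×10⁷ = -1.547×10⁷ K⁴.
|P_net| = 0.75·5.67×10⁻⁸·0.03017·1.547×10⁷.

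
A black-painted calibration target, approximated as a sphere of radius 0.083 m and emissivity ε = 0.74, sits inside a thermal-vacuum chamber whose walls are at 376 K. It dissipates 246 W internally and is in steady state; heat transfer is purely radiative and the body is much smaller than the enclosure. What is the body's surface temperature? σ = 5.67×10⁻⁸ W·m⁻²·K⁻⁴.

For a small grey body in a large enclosure, net radiated power = εσA(T⁴ − T_w⁴).
Steady state: P = εσA(T⁴ − T_w⁴) with A = 4πr² = 0.08657 m².
T⁴ = P/(εσA) + T_w⁴ = 246/(0.74·5.67×10⁻⁸·0.08657) + (376)⁴
    = 6.773×10¹⁰ + 1.999×10¹⁰ = 8.771×10¹⁰ K⁴.

T ≈ 544 K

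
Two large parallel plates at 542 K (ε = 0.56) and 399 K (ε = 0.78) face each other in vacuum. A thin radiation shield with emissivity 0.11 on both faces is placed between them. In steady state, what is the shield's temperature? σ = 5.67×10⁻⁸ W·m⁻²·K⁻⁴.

In steady state the net flux on the hot side equals that on the cold side.
σ(T₁⁴−T_s⁴)/D₁ = σ(T_s⁴−T₂⁴)/D₂, with D₁ = 1/ε₁+1/ε_s−1 = 9.877, D₂ = 1/ε_s+1/ε₂−1 = 9.373.
Solve for T_s⁴: T_s⁴ = (D₂·T₁⁴ + D₁·T₂⁴)/(D₁+D₂) = 5.502×10¹⁰ K⁴.

T_s ≈ 484 K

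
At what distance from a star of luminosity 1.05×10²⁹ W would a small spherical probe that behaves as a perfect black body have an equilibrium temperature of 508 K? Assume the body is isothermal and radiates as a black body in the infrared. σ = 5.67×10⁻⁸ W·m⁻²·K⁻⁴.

d ≈ 7.44×10¹¹ m

For an isothermal black-emitting sphere, (1−a)S·πr² = σ·4πr²·T⁴ ⇒ S = 4σT⁴/(1−a).
S = 4·5.67×10⁻⁸·(508)⁴/1.00 = 15100 W/m².
Flux falls as S = L/(4πd²), so d = √(L/(4πS)) = √(1.05×10²⁹/(4π·15100)).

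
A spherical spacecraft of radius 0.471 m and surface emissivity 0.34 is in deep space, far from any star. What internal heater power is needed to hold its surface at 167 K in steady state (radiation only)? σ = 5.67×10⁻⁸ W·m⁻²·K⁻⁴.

P ≈ 41.8 W

P = εσ·4πr²·T⁴.
4πr² = 2.788 m²; T⁴ = 7.778×10⁸ K⁴.
P = 0.34·5.67×10⁻⁸·2.788·7.778×10⁸.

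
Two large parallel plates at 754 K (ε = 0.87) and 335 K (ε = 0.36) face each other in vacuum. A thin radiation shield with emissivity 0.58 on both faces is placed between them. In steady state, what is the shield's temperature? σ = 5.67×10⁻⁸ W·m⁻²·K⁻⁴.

In steady state the net flux on the hot side equals that on the cold side.
σ(T₁⁴−T_s⁴)/D₁ = σ(T_s⁴−T₂⁴)/D₂, with D₁ = 1/ε₁+1/ε_s−1 = 1.874, D₂ = 1/ε_s+1/ε₂−1 = 3.502.
Solve for T_s⁴: T_s⁴ = (D₂·T₁⁴ + D₁·T₂⁴)/(D₁+D₂) = 2.149×10¹¹ K⁴.

T_s ≈ 681 K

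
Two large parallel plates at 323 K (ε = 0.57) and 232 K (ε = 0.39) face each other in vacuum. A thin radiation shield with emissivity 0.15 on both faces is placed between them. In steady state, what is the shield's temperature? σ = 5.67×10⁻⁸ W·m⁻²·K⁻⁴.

T_s ≈ 290 K

In steady state the net flux on the hot side equals that on the cold side.
σ(T₁⁴−T_s⁴)/D₁ = σ(T_s⁴−T₂⁴)/D₂, with D₁ = 1/ε₁+1/ε_s−1 = 7.421, D₂ = 1/ε_s+1/ε₂−1 = 8.231.
Solve for T_s⁴: T_s⁴ = (D₂·T₁⁴ + D₁·T₂⁴)/(D₁+D₂) = 7.097×10⁹ K⁴.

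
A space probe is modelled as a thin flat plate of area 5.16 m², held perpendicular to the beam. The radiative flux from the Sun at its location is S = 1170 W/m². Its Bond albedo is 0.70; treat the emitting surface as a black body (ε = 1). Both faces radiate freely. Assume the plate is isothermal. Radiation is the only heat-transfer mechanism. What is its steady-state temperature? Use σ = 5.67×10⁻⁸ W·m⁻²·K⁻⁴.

At equilibrium, absorbed power = emitted power.
Absorbing cross-section = A = 5.160 m²; emitting surface = 2A = 10.32 m² (ratio 2).
(1−a)S·A_cross = εσ·A_surf·T⁴  ⇒  T⁴ = (1−a)S/(2σ).
T⁴ = 0.300·1170/(2·5.67×10⁻⁸) = 3.095×10⁹ K⁴.
T = (3.095×10⁹)^(1/4).

T ≈ 236 K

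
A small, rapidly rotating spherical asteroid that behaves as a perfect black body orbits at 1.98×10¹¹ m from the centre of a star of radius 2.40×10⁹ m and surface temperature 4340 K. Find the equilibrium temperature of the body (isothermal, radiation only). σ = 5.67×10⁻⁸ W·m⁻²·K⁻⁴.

T ≈ 338 K

The star's surface emits σT_*⁴; at distance d the flux is S = σT_*⁴(R_*/d)².
S = 5.67×10⁻⁸·(4340)⁴·(2.40×10⁹/1.98×10¹¹)² = 2956 W/m².
For an isothermal sphere T⁴ = (1−a)S/(4σ) = 1.303×10¹⁰ K⁴.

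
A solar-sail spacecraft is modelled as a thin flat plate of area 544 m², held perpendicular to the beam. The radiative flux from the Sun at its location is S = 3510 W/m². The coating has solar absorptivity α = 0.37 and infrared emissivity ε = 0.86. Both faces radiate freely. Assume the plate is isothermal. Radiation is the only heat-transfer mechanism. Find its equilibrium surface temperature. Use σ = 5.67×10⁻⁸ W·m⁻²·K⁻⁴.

T ≈ 340 K

At equilibrium, absorbed power = emitted power.
Absorbing cross-section = A = 544.0 m²; emitting surface = 2A = 1088 m² (ratio 2).
αS·A_cross = εσ·A_surf·T⁴  ⇒  T⁴ = αS/(ε·2σ).
T⁴ = 0.370·3510/(0.86·2·5.67×10⁻⁸) = 1.332×10¹⁰ K⁴.
T = (1.332×10¹⁰)^(1/4).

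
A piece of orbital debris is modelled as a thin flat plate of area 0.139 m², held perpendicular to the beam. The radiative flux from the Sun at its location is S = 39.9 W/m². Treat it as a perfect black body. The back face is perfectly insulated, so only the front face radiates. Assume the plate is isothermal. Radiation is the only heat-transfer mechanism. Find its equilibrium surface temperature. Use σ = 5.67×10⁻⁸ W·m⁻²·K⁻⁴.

At equilibrium, absorbed power = emitted power.
Absorbing cross-section = A = 0.1390 m²; emitting surface = A = 0.1390 m² (ratio 1).
S·A_cross = εσ·A_surf·T⁴  ⇒  T⁴ = S/(1σ).
T⁴ = 1.00·39.9/(1·5.67×10⁻⁸) = 7.037×10⁸ K⁴.
T = (7.037×10⁸)^(1/4).

T ≈ 163 K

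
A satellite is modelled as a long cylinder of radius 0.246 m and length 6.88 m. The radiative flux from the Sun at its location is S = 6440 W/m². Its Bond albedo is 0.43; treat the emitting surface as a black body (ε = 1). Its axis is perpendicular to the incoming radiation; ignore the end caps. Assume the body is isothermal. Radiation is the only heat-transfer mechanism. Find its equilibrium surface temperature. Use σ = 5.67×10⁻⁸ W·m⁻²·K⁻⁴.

T ≈ 379 K

At equilibrium, absorbed power = emitted power.
Absorbing cross-section = 2rL = 3.385 m²; emitting surface = 2πrL = 10.63 m² (ratio π).
(1−a)S·A_cross = εσ·A_surf·T⁴  ⇒  T⁴ = (1−a)S/(πσ).
T⁴ = 0.570·6440/(π·5.67×10⁻⁸) = 2.061×10¹⁰ K⁴.
T = (2.061×10¹⁰)^(1/4).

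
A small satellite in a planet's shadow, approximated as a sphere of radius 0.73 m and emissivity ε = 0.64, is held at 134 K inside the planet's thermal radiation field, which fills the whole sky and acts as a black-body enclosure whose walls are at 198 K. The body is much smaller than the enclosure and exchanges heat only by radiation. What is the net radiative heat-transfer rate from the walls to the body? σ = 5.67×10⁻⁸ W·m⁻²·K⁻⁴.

P_net ≈ 295 W

For a small grey body in a large enclosure: P_net = εσA(T_body⁴ − T_wall⁴).
A = 4πr² = 6.697 m²; T_body⁴ − T_wall⁴ = 3.224×10⁸ − 1.537×10⁹ = -1.215×10⁹ K⁴.
|P_net| = 0.64·5.67×10⁻⁸·6.697·1.215×10⁹.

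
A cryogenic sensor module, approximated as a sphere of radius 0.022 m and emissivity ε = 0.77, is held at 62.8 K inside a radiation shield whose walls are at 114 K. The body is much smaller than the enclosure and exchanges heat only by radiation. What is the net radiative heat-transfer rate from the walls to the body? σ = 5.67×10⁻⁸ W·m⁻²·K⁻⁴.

P_net ≈ 0.0407 W

For a small grey body in a large enclosure: P_net = εσA(T_body⁴ − T_wall⁴).
A = 4πr² = 0.006082 m²; T_body⁴ − T_wall⁴ = 1.555×10⁷ − 1.689×10⁸ = -1.533×10⁸ K⁴.
|P_net| = 0.77·5.67×10⁻⁸·0.006082·1.533×10⁸.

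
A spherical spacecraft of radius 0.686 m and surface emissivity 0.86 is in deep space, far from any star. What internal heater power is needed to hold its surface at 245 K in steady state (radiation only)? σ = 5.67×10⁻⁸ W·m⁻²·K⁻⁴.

P = εσ·4πr²·T⁴.
4πr² = 5.914 m²; T⁴ = 3.603×10⁹ K⁴.
P = 0.86·5.67×10⁻⁸·5.914·3.603×10⁹.

P ≈ 1040 W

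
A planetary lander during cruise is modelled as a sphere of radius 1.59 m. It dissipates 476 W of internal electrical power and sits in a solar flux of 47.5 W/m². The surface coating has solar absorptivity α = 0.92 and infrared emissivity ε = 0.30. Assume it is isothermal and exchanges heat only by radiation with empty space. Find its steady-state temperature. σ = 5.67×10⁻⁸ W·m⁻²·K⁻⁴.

At steady state, absorbed solar power + internal power = radiated power.
Absorbed: α·S·A_cross = 0.92·47.5·7.942 = 347.1 W (cross-section πr²).
Total input = 347.1 + 476 = 823.1 W.
Radiated: εσ·A_surf·T⁴ with A_surf = 4πr² = 31.77 m².
T⁴ = 823.1/(0.30·5.67×10⁻⁸·31.77) = 1.523×10⁹ K⁴.

T ≈ 198 K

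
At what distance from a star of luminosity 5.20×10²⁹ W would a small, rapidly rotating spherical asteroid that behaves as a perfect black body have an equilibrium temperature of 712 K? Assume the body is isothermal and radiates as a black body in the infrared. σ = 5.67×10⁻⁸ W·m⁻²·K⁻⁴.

For an isothermal black-emitting sphere, (1−a)S·πr² = σ·4πr²·T⁴ ⇒ S = 4σT⁴/(1−a).
S = 4·5.67×10⁻⁸·(712)⁴/1.00 = 58290 W/m².
Flux falls as S = L/(4πd²), so d = √(L/(4πS)) = √(5.20×10²⁹/(4π·58290)).

d ≈ 8.43×10¹¹ m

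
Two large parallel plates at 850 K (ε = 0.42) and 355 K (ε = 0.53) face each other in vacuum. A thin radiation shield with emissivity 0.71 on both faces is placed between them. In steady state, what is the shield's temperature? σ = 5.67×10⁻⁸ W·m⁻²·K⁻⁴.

T_s ≈ 703 K

In steady state the net flux on the hot side equals that on the cold side.
σ(T₁⁴−T_s⁴)/D₁ = σ(T_s⁴−T₂⁴)/D₂, with D₁ = 1/ε₁+1/ε_s−1 = 2.789, D₂ = 1/ε_s+1/ε₂−1 = 2.295.
Solve for T_s⁴: T_s⁴ = (D₂·T₁⁴ + D₁·T₂⁴)/(D₁+D₂) = 2.444×10¹¹ K⁴.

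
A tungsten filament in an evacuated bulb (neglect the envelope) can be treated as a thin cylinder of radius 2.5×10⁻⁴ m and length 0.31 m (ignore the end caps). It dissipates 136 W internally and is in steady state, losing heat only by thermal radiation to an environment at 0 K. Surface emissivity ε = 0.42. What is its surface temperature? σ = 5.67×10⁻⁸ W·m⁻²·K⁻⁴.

T ≈ 1850 K

Steady state: internal power = radiated power, P = εσA T⁴.
Radiating area A = 2πrL = 4.869×10⁻⁴ m².
T⁴ = P/(εσA) = 136/(0.42·5.67×10⁻⁸·4.869×10⁻⁴) = 1.173×10¹³ K⁴.
T = (1.173×10¹³)^(1/4).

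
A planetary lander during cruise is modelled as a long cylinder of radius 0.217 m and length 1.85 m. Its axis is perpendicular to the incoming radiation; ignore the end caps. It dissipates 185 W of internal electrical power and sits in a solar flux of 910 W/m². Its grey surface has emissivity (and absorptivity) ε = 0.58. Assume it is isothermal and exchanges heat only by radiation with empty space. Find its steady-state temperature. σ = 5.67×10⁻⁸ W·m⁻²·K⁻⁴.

T ≈ 293 K

At steady state, absorbed solar power + internal power = radiated power.
Absorbed: α·S·A_cross = 0.58·910·0.8029 = 423.8 W (cross-section 2rL).
Total input = 423.8 + 185 = 608.8 W.
Radiated: εσ·A_surf·T⁴ with A_surf = 2πrL = 2.522 m².
T⁴ = 608.8/(0.58·5.67×10⁻⁸·2.522) = 7.339×10⁹ K⁴.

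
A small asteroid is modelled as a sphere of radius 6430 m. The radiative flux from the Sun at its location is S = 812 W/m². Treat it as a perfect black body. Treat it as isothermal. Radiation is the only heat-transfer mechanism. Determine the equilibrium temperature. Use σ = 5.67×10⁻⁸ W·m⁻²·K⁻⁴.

T ≈ 245 K

At equilibrium, absorbed power = emitted power.
Absorbing cross-section = πr² = 1.299×10⁸ m²; emitting surface = 4πr² = 5.196×10⁸ m² (ratio 4).
S·A_cross = εσ·A_surf·T⁴  ⇒  T⁴ = S/(4σ).
T⁴ = 1.00·812/(4·5.67×10⁻⁸) = 3.580×10⁹ K⁴.
T = (3.580×10⁹)^(1/4).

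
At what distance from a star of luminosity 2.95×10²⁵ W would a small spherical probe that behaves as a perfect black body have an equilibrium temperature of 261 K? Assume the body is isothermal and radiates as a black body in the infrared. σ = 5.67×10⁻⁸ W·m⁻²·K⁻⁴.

For an isothermal black-emitting sphere, (1−a)S·πr² = σ·4πr²·T⁴ ⇒ S = 4σT⁴/(1−a).
S = 4·5.67×10⁻⁸·(261)⁴/1.00 = 1052 W/m².
Flux falls as S = L/(4πd²), so d = √(L/(4πS)) = √(2.95×10²⁵/(4π·1052)).

d ≈ 4.72×10¹⁰ m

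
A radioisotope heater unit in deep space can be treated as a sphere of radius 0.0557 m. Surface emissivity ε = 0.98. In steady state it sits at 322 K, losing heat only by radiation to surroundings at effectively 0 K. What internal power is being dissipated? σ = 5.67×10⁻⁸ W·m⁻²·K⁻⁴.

Steady state: P = εσA T⁴.
A = 4πr² = 0.03899 m²; T⁴ = (322)⁴ = 1.075×10¹⁰ K⁴.
P = 0.98 × 5.67×10⁻⁸ × 0.03899 × 1.075×10¹⁰.

P ≈ 23.3 W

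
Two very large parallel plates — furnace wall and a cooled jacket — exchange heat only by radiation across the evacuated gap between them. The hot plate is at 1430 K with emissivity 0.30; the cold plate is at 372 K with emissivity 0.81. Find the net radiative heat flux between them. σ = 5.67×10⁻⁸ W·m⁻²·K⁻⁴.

For two infinite grey parallel plates, q = σ(T₁⁴ − T₂⁴)/(1/ε₁ + 1/ε₂ − 1).
T₁⁴ − T₂⁴ = 4.182×10¹² − 1.915×10¹⁰ = 4.162×10¹² K⁴.
1/ε₁ + 1/ε₂ − 1 = 3.333 + 1.235 − 1 = 3.568.
q = 5.67×10⁻⁸ × 4.162×10¹² / 3.568.

q ≈ 66100 W/m²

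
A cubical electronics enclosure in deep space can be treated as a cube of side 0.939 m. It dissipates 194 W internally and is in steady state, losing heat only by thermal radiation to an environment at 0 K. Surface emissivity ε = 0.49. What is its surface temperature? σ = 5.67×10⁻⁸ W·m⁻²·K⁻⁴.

Steady state: internal power = radiated power, P = εσA T⁴.
Radiating area A = 6L² = 5.290 m².
T⁴ = P/(εσA) = 194/(0.49·5.67×10⁻⁸·5.290) = 1.320×10⁹ K⁴.
T = (1.320×10⁹)^(1/4).

T ≈ 191 K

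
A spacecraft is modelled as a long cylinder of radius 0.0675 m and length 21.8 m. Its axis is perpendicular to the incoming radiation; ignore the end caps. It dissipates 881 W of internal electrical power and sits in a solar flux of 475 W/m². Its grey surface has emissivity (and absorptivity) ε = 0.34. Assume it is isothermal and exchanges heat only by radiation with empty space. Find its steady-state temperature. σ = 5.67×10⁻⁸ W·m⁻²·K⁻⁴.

T ≈ 295 K

At steady state, absorbed solar power + internal power = radiated power.
Absorbed: α·S·A_cross = 0.34·475·2.943 = 475.3 W (cross-section 2rL).
Total input = 475.3 + 881 = 1356 W.
Radiated: εσ·A_surf·T⁴ with A_surf = 2πrL = 9.246 m².
T⁴ = 1356/(0.34·5.67×10⁻⁸·9.246) = 7.609×10⁹ K⁴.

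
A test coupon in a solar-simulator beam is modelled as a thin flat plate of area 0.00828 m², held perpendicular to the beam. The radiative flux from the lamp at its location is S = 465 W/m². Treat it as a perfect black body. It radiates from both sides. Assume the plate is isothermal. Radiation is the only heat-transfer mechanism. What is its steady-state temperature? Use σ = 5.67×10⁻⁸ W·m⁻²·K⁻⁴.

T ≈ 253 K

At equilibrium, absorbed power = emitted power.
Absorbing cross-section = A = 0.008280 m²; emitting surface = 2A = 0.01656 m² (ratio 2).
S·A_cross = εσ·A_surf·T⁴  ⇒  T⁴ = S/(2σ).
T⁴ = 1.00·465/(2·5.67×10⁻⁸) = 4.101×10⁹ K⁴.
T = (4.101×10⁹)^(1/4).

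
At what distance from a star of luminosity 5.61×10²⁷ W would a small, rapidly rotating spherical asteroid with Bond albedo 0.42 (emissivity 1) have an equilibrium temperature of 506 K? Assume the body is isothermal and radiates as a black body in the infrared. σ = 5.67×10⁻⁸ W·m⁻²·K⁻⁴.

d ≈ 1.32×10¹¹ m

For an isothermal black-emitting sphere, (1−a)S·πr² = σ·4πr²·T⁴ ⇒ S = 4σT⁴/(1−a).
S = 4·5.67×10⁻⁸·(506)⁴/0.580 = 25630 W/m².
Flux falls as S = L/(4πd²), so d = √(L/(4πS)) = √(5.61×10²⁷/(4π·25630)).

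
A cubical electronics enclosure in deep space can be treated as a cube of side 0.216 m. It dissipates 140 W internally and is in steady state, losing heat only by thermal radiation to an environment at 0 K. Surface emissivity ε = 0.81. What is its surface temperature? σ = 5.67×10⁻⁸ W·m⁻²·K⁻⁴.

T ≈ 323 K

Steady state: internal power = radiated power, P = εσA T⁴.
Radiating area A = 6L² = 0.2799 m².
T⁴ = P/(εσA) = 140/(0.81·5.67×10⁻⁸·0.2799) = 1.089×10¹⁰ K⁴.
T = (1.089×10¹⁰)^(1/4).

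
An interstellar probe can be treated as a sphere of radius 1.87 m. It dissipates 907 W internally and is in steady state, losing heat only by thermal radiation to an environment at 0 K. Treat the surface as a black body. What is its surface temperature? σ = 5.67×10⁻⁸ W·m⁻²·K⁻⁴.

Steady state: internal power = radiated power, P = εσA T⁴.
Radiating area A = 4πr² = 43.94 m².
T⁴ = P/(εσA) = 907/(1.0·5.67×10⁻⁸·43.94) = 3.640×10⁸ K⁴.
T = (3.640×10⁸)^(1/4).

T ≈ 138 K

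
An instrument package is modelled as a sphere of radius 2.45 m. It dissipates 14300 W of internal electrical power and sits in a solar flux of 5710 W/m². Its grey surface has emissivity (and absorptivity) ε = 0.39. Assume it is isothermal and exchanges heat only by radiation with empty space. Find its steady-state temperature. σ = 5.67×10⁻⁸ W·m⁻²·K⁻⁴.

T ≈ 429 K

At steady state, absorbed solar power + internal power = radiated power.
Absorbed: α·S·A_cross = 0.39·5710·18.86 = 41990 W (cross-section πr²).
Total input = 41990 + 14300 = 56290 W.
Radiated: εσ·A_surf·T⁴ with A_surf = 4πr² = 75.43 m².
T⁴ = 56290/(0.39·5.67×10⁻⁸·75.43) = 3.375×10¹⁰ K⁴.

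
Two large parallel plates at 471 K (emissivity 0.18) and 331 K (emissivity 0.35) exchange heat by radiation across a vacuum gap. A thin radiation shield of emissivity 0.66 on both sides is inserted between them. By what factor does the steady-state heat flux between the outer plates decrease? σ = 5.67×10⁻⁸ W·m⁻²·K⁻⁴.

Without shield: q₀ = σΔ(T⁴)/(1/ε₁+1/ε₂−1) with denominator 7.413.
With shield the two gaps are in series; the resistances add: (1/ε₁+1/ε_s−1)+(1/ε_s+1/ε₂−1) = 6.071+3.372 = 9.443.
Heat-flux ratio q₀/q = 9.443/7.413.

factor ≈ 1.27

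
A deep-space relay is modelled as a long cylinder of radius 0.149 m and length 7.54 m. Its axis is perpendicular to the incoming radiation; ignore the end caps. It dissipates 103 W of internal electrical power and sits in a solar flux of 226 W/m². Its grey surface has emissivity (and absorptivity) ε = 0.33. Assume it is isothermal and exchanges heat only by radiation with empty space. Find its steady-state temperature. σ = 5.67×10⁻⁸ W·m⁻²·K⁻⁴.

T ≈ 213 K

At steady state, absorbed solar power + internal power = radiated power.
Absorbed: α·S·A_cross = 0.33·226·2.247 = 167.6 W (cross-section 2rL).
Total input = 167.6 + 103 = 270.6 W.
Radiated: εσ·A_surf·T⁴ with A_surf = 2πrL = 7.059 m².
T⁴ = 270.6/(0.33·5.67×10⁻⁸·7.059) = 2.049×10⁹ K⁴.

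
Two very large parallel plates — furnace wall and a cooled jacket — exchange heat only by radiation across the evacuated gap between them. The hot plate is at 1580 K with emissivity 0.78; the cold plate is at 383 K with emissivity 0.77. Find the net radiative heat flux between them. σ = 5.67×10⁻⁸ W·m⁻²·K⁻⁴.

For two infinite grey parallel plates, q = σ(T₁⁴ − T₂⁴)/(1/ε₁ + 1/ε₂ − 1).
T₁⁴ − T₂⁴ = 6.232×10¹² − 2.152×10¹⁰ = 6.210×10¹² K⁴.
1/ε₁ + 1/ε₂ − 1 = 1.282 + 1.299 − 1 = 1.581.
q = 5.67×10⁻⁸ × 6.210×10¹² / 1.581.

q ≈ 2.23×10⁵ W/m²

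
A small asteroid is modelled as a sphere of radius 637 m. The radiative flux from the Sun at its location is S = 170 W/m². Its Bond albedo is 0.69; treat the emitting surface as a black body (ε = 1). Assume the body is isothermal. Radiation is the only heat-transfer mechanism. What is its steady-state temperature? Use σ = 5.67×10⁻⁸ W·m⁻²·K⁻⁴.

At equilibrium, absorbed power = emitted power.
Absorbing cross-section = πr² = 1.275×10⁶ m²; emitting surface = 4πr² = 5.099×10⁶ m² (ratio 4).
(1−a)S·A_cross = εσ·A_surf·T⁴  ⇒  T⁴ = (1−a)S/(4σ).
T⁴ = 0.310·170/(4·5.67×10⁻⁸) = 2.324×10⁸ K⁴.
T = (2.324×10⁸)^(1/4).

T ≈ 123 K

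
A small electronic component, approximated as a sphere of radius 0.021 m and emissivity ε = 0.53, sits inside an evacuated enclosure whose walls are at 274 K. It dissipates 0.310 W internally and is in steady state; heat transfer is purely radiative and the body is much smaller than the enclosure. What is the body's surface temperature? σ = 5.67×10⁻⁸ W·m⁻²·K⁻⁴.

T ≈ 294 K

For a small grey body in a large enclosure, net radiated power = εσA(T⁴ − T_w⁴).
Steady state: P = εσA(T⁴ − T_w⁴) with A = 4πr² = 0.005542 m².
T⁴ = P/(εσA) + T_w⁴ = 0.310/(0.53·5.67×10⁻⁸·0.005542) + (274)⁴
    = 1.861×10⁹ + 5.636×10⁹ = 7.498×10⁹ K⁴.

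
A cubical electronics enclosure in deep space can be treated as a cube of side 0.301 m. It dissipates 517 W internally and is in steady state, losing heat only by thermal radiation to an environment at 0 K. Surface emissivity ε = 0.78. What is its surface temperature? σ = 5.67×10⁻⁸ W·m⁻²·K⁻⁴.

T ≈ 383 K

Steady state: internal power = radiated power, P = εσA T⁴.
Radiating area A = 6L² = 0.5436 m².
T⁴ = P/(εσA) = 517/(0.78·5.67×10⁻⁸·0.5436) = 2.150×10¹⁰ K⁴.
T = (2.150×10¹⁰)^(1/4).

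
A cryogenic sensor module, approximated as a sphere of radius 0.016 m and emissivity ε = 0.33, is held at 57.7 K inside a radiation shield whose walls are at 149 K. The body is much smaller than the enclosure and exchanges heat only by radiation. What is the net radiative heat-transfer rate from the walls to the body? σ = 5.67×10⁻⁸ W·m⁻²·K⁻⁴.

P_net ≈ 0.0290 W

For a small grey body in a large enclosure: P_net = εσA(T_body⁴ − T_wall⁴).
A = 4πr² = 0.003217 m²; T_body⁴ − T_wall⁴ = 1.108×10⁷ − 4.929×10⁸ = -4.818×10⁸ K⁴.
|P_net| = 0.33·5.67×10⁻⁸·0.003217·4.818×10⁸.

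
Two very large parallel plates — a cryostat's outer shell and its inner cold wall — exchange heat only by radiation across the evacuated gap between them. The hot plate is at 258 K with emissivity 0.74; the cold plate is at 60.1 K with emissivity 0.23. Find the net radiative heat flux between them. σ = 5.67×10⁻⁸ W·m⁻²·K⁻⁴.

q ≈ 53.3 W/m²

For two infinite grey parallel plates, q = σ(T₁⁴ − T₂⁴)/(1/ε₁ + 1/ε₂ − 1).
T₁⁴ − T₂⁴ = 4.431×10⁹ − 1.305×10⁷ = 4.418×10⁹ K⁴.
1/ε₁ + 1/ε₂ − 1 = 1.351 + 4.348 − 1 = 4.699.
q = 5.67×10⁻⁸ × 4.418×10⁹ / 4.699.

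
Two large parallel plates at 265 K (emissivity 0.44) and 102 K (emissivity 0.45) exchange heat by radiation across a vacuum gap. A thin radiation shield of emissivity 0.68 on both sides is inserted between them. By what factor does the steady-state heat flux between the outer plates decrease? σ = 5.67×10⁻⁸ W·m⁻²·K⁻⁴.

Without shield: q₀ = σΔ(T⁴)/(1/ε₁+1/ε₂−1) with denominator 3.495.
With shield the two gaps are in series; the resistances add: (1/ε₁+1/ε_s−1)+(1/ε_s+1/ε₂−1) = 2.743+2.693 = 5.436.
Heat-flux ratio q₀/q = 5.436/3.495.

factor ≈ 1.56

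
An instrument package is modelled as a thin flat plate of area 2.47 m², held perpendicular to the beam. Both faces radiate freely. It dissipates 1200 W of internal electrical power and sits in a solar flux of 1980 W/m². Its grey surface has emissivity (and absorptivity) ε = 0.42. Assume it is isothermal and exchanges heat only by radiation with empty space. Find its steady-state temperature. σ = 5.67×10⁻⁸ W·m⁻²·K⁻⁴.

At steady state, absorbed solar power + internal power = radiated power.
Absorbed: α·S·A_cross = 0.42·1980·2.470 = 2054 W (cross-section A).
Total input = 2054 + 1200 = 3254 W.
Radiated: εσ·A_surf·T⁴ with A_surf = 2A = 4.940 m².
T⁴ = 3254/(0.42·5.67×10⁻⁸·4.940) = 2.766×10¹⁰ K⁴.

T ≈ 408 K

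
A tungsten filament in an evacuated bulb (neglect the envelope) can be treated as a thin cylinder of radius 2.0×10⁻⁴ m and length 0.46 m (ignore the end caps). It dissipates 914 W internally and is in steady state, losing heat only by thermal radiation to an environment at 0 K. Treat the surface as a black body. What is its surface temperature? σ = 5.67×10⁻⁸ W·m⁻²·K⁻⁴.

T ≈ 2300 K

Steady state: internal power = radiated power, P = εσA T⁴.
Radiating area A = 2πrL = 5.781×10⁻⁴ m².
T⁴ = P/(εσA) = 914/(1.0·5.67×10⁻⁸·5.781×10⁻⁴) = 2.789×10¹³ K⁴.
T = (2.789×10¹³)^(1/4).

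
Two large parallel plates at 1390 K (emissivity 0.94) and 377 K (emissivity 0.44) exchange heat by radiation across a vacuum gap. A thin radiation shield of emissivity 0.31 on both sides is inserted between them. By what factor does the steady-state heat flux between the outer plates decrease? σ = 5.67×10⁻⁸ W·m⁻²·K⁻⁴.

factor ≈ 3.33

Without shield: q₀ = σΔ(T⁴)/(1/ε₁+1/ε₂−1) with denominator 2.337.
With shield the two gaps are in series; the resistances add: (1/ε₁+1/ε_s−1)+(1/ε_s+1/ε₂−1) = 3.290+4.499 = 7.788.
Heat-flux ratio q₀/q = 7.788/2.337.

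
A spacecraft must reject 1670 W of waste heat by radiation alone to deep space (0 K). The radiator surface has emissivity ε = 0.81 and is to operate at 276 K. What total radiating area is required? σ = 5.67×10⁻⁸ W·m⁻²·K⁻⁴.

P = εσA T⁴ ⇒ A = P/(εσT⁴).
T⁴ = 5.803×10⁹ K⁴.
A = 1670/(0.81 × 5.67×10⁻⁸ × 5.803×10⁹).

A ≈ 6.27 m²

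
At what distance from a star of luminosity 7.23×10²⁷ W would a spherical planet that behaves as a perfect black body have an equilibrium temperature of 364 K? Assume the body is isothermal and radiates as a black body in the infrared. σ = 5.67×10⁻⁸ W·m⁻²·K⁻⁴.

d ≈ 3.80×10¹¹ m

For an isothermal black-emitting sphere, (1−a)S·πr² = σ·4πr²·T⁴ ⇒ S = 4σT⁴/(1−a).
S = 4·5.67×10⁻⁸·(364)⁴/1.00 = 3982 W/m².
Flux falls as S = L/(4πd²), so d = √(L/(4πS)) = √(7.23×10²⁷/(4π·3982)).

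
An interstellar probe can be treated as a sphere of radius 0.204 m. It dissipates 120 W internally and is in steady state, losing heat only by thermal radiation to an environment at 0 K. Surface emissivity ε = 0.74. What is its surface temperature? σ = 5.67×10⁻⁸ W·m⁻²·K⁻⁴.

T ≈ 272 K

Steady state: internal power = radiated power, P = εσA T⁴.
Radiating area A = 4πr² = 0.5230 m².
T⁴ = P/(εσA) = 120/(0.74·5.67×10⁻⁸·0.5230) = 5.469×10⁹ K⁴.
T = (5.469×10⁹)^(1/4).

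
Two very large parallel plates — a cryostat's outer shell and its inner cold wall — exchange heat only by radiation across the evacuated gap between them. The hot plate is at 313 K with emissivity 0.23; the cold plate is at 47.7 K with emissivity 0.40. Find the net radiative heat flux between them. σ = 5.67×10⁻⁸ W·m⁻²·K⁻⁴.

For two infinite grey parallel plates, q = σ(T₁⁴ − T₂⁴)/(1/ε₁ + 1/ε₂ − 1).
T₁⁴ − T₂⁴ = 9.598×10⁹ − 5.177×10⁶ = 9.593×10⁹ K⁴.
1/ε₁ + 1/ε₂ − 1 = 4.348 + 2.500 − 1 = 5.848.
q = 5.67×10⁻⁸ × 9.593×10⁹ / 5.848.

q ≈ 93.0 W/m²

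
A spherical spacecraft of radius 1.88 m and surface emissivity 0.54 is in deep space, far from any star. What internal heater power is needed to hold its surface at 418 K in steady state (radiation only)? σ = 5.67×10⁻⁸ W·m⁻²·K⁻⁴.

P = εσ·4πr²·T⁴.
4πr² = 44.41 m²; T⁴ = 3.053×10¹⁰ K⁴.
P = 0.54·5.67×10⁻⁸·44.41·3.053×10¹⁰.

P ≈ 41500 W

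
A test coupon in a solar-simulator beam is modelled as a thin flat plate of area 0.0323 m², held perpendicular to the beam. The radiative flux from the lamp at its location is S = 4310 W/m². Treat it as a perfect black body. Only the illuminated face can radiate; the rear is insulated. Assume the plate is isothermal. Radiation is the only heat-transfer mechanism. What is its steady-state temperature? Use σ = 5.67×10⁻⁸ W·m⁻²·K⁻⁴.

At equilibrium, absorbed power = emitted power.
Absorbing cross-section = A = 0.03230 m²; emitting surface = A = 0.03230 m² (ratio 1).
S·A_cross = εσ·A_surf·T⁴  ⇒  T⁴ = S/(1σ).
T⁴ = 1.00·4310/(1·5.67×10⁻⁸) = 7.601×10¹⁰ K⁴.
T = (7.601×10¹⁰)^(1/4).

T ≈ 525 K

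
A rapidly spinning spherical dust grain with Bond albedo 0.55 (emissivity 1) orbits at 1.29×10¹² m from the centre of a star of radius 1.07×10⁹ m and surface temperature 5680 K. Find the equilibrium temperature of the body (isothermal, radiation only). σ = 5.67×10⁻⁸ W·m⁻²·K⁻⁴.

T ≈ 94.7 K

The star's surface emits σT_*⁴; at distance d the flux is S = σT_*⁴(R_*/d)².
S = 5.67×10⁻⁸·(5680)⁴·(1.07×10⁹/1.29×10¹²)² = 40.60 W/m².
For an isothermal sphere T⁴ = (1−a)S/(4σ) = 8.056×10⁷ K⁴.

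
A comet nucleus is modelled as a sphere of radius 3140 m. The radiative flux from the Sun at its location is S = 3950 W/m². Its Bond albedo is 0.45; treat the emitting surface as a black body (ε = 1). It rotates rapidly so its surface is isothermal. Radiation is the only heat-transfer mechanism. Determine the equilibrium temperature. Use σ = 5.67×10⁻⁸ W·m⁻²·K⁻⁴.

T ≈ 313 K

At equilibrium, absorbed power = emitted power.
Absorbing cross-section = πr² = 3.097×10⁷ m²; emitting surface = 4πr² = 1.239×10⁸ m² (ratio 4).
(1−a)S·A_cross = εσ·A_surf·T⁴  ⇒  T⁴ = (1−a)S/(4σ).
T⁴ = 0.550·3950/(4·5.67×10⁻⁸) = 9.579×10⁹ K⁴.
T = (9.579×10⁹)^(1/4).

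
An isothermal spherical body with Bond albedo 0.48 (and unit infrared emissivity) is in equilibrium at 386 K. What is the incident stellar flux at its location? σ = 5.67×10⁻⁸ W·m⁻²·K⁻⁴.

(1−a)S·πr² = σ·4πr²·T⁴ ⇒ S = 4σT⁴/(1−a).
S = 4·5.67×10⁻⁸·2.220×10¹⁰/0.520.

S ≈ 9680 W/m²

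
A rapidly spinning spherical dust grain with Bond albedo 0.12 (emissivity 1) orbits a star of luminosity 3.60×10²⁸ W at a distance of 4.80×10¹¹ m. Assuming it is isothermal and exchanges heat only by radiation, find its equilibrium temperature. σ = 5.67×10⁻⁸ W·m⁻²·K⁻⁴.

T ≈ 469 K

First find the stellar flux at distance d: S = L/(4πd²) = 3.60×10²⁸/(4π·(4.80×10¹¹)²) = 12430 W/m².
For an isothermal sphere, absorbed (1−a)S·πr² = emitted σ·4πr²·T⁴, so T⁴ = (1−a)S/(4σ).
T⁴ = 0.880·12430/(4·5.67×10⁻⁸) = 4.824×10¹⁰ K⁴.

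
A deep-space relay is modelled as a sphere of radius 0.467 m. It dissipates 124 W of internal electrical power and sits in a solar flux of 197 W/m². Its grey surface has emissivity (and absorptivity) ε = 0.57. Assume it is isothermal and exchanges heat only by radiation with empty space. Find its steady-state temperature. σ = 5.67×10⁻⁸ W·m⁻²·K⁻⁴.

T ≈ 218 K

At steady state, absorbed solar power + internal power = radiated power.
Absorbed: α·S·A_cross = 0.57·197·0.6851 = 76.94 W (cross-section πr²).
Total input = 76.94 + 124 = 200.9 W.
Radiated: εσ·A_surf·T⁴ with A_surf = 4πr² = 2.741 m².
T⁴ = 200.9/(0.57·5.67×10⁻⁸·2.741) = 2.269×10⁹ K⁴.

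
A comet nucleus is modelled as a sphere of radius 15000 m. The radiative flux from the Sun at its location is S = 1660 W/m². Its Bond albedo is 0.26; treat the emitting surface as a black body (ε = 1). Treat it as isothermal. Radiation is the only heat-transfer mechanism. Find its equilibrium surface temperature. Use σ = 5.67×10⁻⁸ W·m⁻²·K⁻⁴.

At equilibrium, absorbed power = emitted power.
Absorbing cross-section = πr² = 7.069×10⁸ m²; emitting surface = 4πr² = 2.827×10⁹ m² (ratio 4).
(1−a)S·A_cross = εσ·A_surf·T⁴  ⇒  T⁴ = (1−a)S/(4σ).
T⁴ = 0.740·1660/(4·5.67×10⁻⁸) = 5.416×10⁹ K⁴.
T = (5.416×10⁹)^(1/4).

T ≈ 271 K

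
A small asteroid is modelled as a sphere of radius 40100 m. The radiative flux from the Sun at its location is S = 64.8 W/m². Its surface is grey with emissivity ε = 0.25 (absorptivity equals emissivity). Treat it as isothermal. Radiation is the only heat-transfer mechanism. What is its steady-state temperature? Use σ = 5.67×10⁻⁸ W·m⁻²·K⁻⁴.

T ≈ 130 K

At equilibrium, absorbed power = emitted power.
Absorbing cross-section = πr² = 5.052×10⁹ m²; emitting surface = 4πr² = 2.021×10¹⁰ m² (ratio 4).
εS·A_cross = εσ·A_surf·T⁴  ⇒  T⁴ = S/(4σ)   (ε cancels).
T⁴ = 64.8/(4·5.67×10⁻⁸) = 2.857×10⁸ K⁴.
T = (2.857×10⁸)^(1/4).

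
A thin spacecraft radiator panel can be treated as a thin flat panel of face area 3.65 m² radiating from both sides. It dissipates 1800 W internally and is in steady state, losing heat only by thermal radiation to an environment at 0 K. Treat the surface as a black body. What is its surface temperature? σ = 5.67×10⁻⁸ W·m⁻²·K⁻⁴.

Steady state: internal power = radiated power, P = εσA T⁴.
Radiating area A = 2·3.65 = 7.300 m².
T⁴ = P/(εσA) = 1800/(1.0·5.67×10⁻⁸·7.300) = 4.349×10⁹ K⁴.
T = (4.349×10⁹)^(1/4).

T ≈ 257 K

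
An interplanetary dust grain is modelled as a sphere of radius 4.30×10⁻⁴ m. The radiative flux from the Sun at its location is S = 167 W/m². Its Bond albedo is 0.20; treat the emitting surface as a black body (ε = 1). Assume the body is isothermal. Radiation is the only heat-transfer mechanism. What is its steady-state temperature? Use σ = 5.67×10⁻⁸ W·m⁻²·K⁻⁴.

At equilibrium, absorbed power = emitted power.
Absorbing cross-section = πr² = 5.809×10⁻⁷ m²; emitting surface = 4πr² = 2.324×10⁻⁶ m² (ratio 4).
(1−a)S·A_cross = εσ·A_surf·T⁴  ⇒  T⁴ = (1−a)S/(4σ).
T⁴ = 0.800·167/(4·5.67×10⁻⁸) = 5.891×10⁸ K⁴.
T = (5.891×10⁸)^(1/4).

T ≈ 156 K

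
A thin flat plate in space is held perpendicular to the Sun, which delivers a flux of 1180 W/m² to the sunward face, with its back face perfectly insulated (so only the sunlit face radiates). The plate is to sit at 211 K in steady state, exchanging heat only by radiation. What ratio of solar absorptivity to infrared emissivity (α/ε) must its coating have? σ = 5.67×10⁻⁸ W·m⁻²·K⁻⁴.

α/ε ≈ 0.0952

Balance: αS·A = εσ·1A·T⁴ ⇒ α/ε = σT⁴/S.
α/ε = 5.67×10⁻⁸·(211)⁴/1180 = 5.67×10⁻⁸·1.982×10⁹/1180.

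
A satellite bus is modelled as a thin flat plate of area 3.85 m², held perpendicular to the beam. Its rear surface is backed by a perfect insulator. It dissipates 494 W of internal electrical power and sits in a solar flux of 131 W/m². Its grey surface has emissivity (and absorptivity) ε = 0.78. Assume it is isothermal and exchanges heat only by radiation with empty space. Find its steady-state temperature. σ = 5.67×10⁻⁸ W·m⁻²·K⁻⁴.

T ≈ 269 K

At steady state, absorbed solar power + internal power = radiated power.
Absorbed: α·S·A_cross = 0.78·131·3.850 = 393.4 W (cross-section A).
Total input = 393.4 + 494 = 887.4 W.
Radiated: εσ·A_surf·T⁴ with A_surf = A = 3.850 m².
T⁴ = 887.4/(0.78·5.67×10⁻⁸·3.850) = 5.212×10⁹ K⁴.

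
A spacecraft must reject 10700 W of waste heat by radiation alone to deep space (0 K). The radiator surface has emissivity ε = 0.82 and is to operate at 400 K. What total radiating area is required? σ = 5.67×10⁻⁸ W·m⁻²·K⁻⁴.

A ≈ 8.99 m²

P = εσA T⁴ ⇒ A = P/(εσT⁴).
T⁴ = 2.560×10¹⁰ K⁴.
A = 10700/(0.82 × 5.67×10⁻⁸ × 2.560×10¹⁰).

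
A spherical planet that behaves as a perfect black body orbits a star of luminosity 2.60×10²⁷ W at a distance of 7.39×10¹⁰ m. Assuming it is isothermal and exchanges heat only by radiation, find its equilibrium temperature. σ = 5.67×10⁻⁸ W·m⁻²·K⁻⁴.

T ≈ 639 K

First find the stellar flux at distance d: S = L/(4πd²) = 2.60×10²⁷/(4π·(7.39×10¹⁰)²) = 37890 W/m².
For an isothermal sphere, absorbed (1−a)S·πr² = emitted σ·4πr²·T⁴, so T⁴ = (1−a)S/(4σ).
T⁴ = 1.00·37890/(4·5.67×10⁻⁸) = 1.670×10¹¹ K⁴.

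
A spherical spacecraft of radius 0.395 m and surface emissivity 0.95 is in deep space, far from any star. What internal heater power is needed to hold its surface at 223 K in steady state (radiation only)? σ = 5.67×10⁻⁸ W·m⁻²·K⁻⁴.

P = εσ·4πr²·T⁴.
4πr² = 1.961 m²; T⁴ = 2.473×10⁹ K⁴.
P = 0.95·5.67×10⁻⁸·1.961·2.473×10⁹.

P ≈ 261 W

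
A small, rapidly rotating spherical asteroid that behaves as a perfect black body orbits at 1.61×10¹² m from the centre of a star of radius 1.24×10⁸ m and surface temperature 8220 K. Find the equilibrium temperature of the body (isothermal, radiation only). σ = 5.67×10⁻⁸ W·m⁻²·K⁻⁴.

T ≈ 51.0 K

The star's surface emits σT_*⁴; at distance d the flux is S = σT_*⁴(R_*/d)².
S = 5.67×10⁻⁸·(8220)⁴·(1.24×10⁸/1.61×10¹²)² = 1.536 W/m².
For an isothermal sphere T⁴ = (1−a)S/(4σ) = 6.770×10⁶ K⁴.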